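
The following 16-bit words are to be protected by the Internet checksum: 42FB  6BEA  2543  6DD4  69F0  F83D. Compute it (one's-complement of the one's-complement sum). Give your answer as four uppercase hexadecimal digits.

5BD4

One's-complement addition (fold any carry out of bit 15 back into bit 0):
  0x42FB + 0x6BEA = 0x0AEE5
  0xAEE5 + 0x2543 = 0x0D428
  0xD428 + 0x6DD4 = 0x141FC → wrap carry → 0x41FD
  0x41FD + 0x69F0 = 0x0ABED
  0xABED + 0xF83D = 0x1A42A → wrap carry → 0xA42B
One's-complement sum = 0xA42B.
Checksum = ~0xA42B & 0xFFFF = 0x5BD4.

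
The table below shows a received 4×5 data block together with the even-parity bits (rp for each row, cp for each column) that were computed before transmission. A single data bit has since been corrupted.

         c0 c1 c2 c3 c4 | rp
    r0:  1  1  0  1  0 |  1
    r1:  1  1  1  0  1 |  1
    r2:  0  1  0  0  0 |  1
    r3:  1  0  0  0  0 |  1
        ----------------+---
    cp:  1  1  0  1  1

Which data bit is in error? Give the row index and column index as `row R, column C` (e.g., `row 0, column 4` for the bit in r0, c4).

row 1, column 2

Recompute each row's even parity and compare to rp:
  r0: data parity 1, sent rp 1 → ok
  r1: data parity 0, sent rp 1 → mismatch
  r2: data parity 1, sent rp 1 → ok
  r3: data parity 1, sent rp 1 → ok
Recompute each column's even parity and compare to cp:
  c0: data parity 1, sent cp 1 → ok
  c1: data parity 1, sent cp 1 → ok
  c2: data parity 1, sent cp 0 → mismatch
  c3: data parity 1, sent cp 1 → ok
  c4: data parity 1, sent cp 1 → ok
Exactly one row (r1) and one column (c2) fail → the flipped bit is at their intersection.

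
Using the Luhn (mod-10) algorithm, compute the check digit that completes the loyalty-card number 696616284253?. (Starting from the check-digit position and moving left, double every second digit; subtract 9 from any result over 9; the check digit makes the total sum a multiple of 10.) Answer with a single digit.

Partial digits right→left: 3 5 2 4 8 2 6 1 6 6 9 6
Double every second digit counting from the check-digit position (so the 1st, 3rd, 5th, ... of the partial from the right).
  doubled (with −9 where >9): 6 4 7 3 3 9 → sum 32
  kept as-is: 5 4 2 1 6 6 → sum 24
Total = 32 + 24 = 56.
Check digit = (10 − (56 mod 10)) mod 10 = 4.

4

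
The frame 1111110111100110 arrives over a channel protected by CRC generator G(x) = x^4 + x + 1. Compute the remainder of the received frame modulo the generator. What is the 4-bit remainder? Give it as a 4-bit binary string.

0001

Modulo-2 division of 1111110111100110 by 10011:
  pos 0: 11111 XOR 10011 = 01100
  pos 1: 11001 XOR 10011 = 01010
  pos 2: 10100 XOR 10011 = 00111
  pos 4: 11111 XOR 10011 = 01100
  pos 5: 11001 XOR 10011 = 01010
  pos 6: 10101 XOR 10011 = 00110
  pos 8: 11000 XOR 10011 = 01011
  pos 9: 10111 XOR 10011 = 00100
  pos 11: 10010 XOR 10011 = 00001
Remainder = 0001 (nonzero — an error is detected).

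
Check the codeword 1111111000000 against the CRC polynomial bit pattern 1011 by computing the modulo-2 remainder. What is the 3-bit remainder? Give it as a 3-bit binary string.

000

Modulo-2 division of 1111111000000 by 1011:
  pos 0: 1111 XOR 1011 = 0100
  pos 1: 1001 XOR 1011 = 0010
  pos 3: 1011 XOR 1011 = 0000
Remainder = 000 (zero — the frame passes the CRC check).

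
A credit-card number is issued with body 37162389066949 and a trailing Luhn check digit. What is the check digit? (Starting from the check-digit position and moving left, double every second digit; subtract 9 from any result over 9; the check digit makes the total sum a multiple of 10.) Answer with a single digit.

Partial digits right→left: 9 4 9 6 6 0 9 8 3 2 6 1 7 3
Double every second digit counting from the check-digit position (so the 1st, 3rd, 5th, ... of the partial from the right).
  doubled (with −9 where >9): 9 9 3 9 6 3 5 → sum 44
  kept as-is: 4 6 0 8 2 1 3 → sum 24
Total = 44 + 24 = 68.
Check digit = (10 − (68 mod 10)) mod 10 = 2.

2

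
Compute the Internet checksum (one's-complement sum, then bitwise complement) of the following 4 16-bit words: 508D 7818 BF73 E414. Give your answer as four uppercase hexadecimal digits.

93D1

One's-complement addition (fold any carry out of bit 15 back into bit 0):
  0x508D + 0x7818 = 0x0C8A5
  0xC8A5 + 0xBF73 = 0x18818 → wrap carry → 0x8819
  0x8819 + 0xE414 = 0x16C2D → wrap carry → 0x6C2E
One's-complement sum = 0x6C2E.
Checksum = ~0x6C2E & 0xFFFF = 0x93D1.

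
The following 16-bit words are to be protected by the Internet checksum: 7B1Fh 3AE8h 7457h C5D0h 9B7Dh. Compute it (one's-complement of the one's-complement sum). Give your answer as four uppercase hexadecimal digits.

One's-complement addition (fold any carry out of bit 15 back into bit 0):
  0x7B1F + 0x3AE8 = 0x0B607
  0xB607 + 0x7457 = 0x12A5E → wrap carry → 0x2A5F
  0x2A5F + 0xC5D0 = 0x0F02F
  0xF02F + 0x9B7D = 0x18BAC → wrap carry → 0x8BAD
One's-complement sum = 0x8BAD.
Checksum = ~0x8BAD & 0xFFFF = 0x7452.

7452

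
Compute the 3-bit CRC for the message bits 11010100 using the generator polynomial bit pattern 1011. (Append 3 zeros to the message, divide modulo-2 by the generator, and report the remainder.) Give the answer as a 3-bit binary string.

Append 3 zeros: 11010100000. Divide by 1011 (XOR where the leading bit is 1):
  pos 0: 1101 XOR 1011 = 0110
  pos 1: 1100 XOR 1011 = 0111
  pos 2: 1111 XOR 1011 = 0100
  pos 3: 1000 XOR 1011 = 0011
  pos 5: 1100 XOR 1011 = 0111
  pos 6: 1110 XOR 1011 = 0101
  pos 7: 1010 XOR 1011 = 0001
Remainder (last 3 bits) = 001. This is the CRC / FCS.

001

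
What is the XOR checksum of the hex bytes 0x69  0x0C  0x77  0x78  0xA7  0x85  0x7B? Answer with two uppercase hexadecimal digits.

XOR the bytes together:
  start with 0x69
  0x69 ⊕ 0x0C = 0x65
  0x65 ⊕ 0x77 = 0x12
  0x12 ⊕ 0x78 = 0x6A
  0x6A ⊕ 0xA7 = 0xCD
  0xCD ⊕ 0x85 = 0x48
  0x48 ⊕ 0x7B = 0x33

33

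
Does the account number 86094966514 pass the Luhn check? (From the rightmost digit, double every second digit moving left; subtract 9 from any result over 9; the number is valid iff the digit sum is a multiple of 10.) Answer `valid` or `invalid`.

invalid

From the right, keep odd positions and double even positions (subtract 9 from any doubled value over 9):
  doubled (positions 2,4,...): 2 3 9 9 3 → sum 26
  kept (positions 1,3,...): 4 5 6 4 0 8 → sum 27
Total = 53.
53 mod 10 = 3, so the number is invalid.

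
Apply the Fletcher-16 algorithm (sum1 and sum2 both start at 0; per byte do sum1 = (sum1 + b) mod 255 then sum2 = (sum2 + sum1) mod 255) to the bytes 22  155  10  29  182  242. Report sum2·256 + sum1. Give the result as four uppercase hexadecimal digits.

6E82

Running sums (mod 255):
  after byte 0 (22): sum1=22, sum2=22
  after byte 1 (155): sum1=177, sum2=199
  after byte 2 (10): sum1=187, sum2=131
  after byte 3 (29): sum1=216, sum2=92
  after byte 4 (182): sum1=143, sum2=235
  after byte 5 (242): sum1=130, sum2=110
Checksum = sum2·256 + sum1 = 110·256 + 130 = 28290 = 0x6E82.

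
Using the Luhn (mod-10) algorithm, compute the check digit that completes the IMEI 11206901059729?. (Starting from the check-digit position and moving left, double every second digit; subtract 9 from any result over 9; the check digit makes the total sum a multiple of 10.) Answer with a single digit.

Partial digits right→left: 9 2 7 9 5 0 1 0 9 6 0 2 1 1
Double every second digit counting from the check-digit position (so the 1st, 3rd, 5th, ... of the partial from the right).
  doubled (with −9 where >9): 9 5 1 2 9 0 2 → sum 28
  kept as-is: 2 9 0 0 6 2 1 → sum 20
Total = 28 + 20 = 48.
Check digit = (10 − (48 mod 10)) mod 10 = 2.

2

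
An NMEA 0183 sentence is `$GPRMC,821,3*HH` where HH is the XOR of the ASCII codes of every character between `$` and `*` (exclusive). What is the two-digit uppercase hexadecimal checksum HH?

XOR the ASCII codes of the payload characters:
  'G' = 0x47 → acc = 0x47
  'P' = 0x50 → acc = 0x17
  'R' = 0x52 → acc = 0x45
  'M' = 0x4D → acc = 0x08
  'C' = 0x43 → acc = 0x4B
  ',' = 0x2C → acc = 0x67
  '8' = 0x38 → acc = 0x5F
  '2' = 0x32 → acc = 0x6D
  '1' = 0x31 → acc = 0x5C
  ',' = 0x2C → acc = 0x70
  '3' = 0x33 → acc = 0x43
Checksum = 0x43.

43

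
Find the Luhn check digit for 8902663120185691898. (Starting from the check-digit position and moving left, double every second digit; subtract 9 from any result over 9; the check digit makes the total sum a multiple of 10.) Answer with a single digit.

Partial digits right→left: 8 9 8 1 9 6 5 8 1 0 2 1 3 6 6 2 0 9 8
Double every second digit counting from the check-digit position (so the 1st, 3rd, 5th, ... of the partial from the right).
  doubled (with −9 where >9): 7 7 9 1 2 4 6 3 0 7 → sum 46
  kept as-is: 9 1 6 8 0 1 6 2 9 → sum 42
Total = 46 + 42 = 88.
Check digit = (10 − (88 mod 10)) mod 10 = 2.

2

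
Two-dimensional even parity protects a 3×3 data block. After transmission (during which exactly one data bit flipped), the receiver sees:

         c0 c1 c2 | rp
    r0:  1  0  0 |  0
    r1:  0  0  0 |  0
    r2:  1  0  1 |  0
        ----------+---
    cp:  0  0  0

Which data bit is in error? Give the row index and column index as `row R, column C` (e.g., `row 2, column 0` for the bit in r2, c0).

row 0, column 2

Recompute each row's even parity and compare to rp:
  r0: data parity 1, sent rp 0 → mismatch
  r1: data parity 0, sent rp 0 → ok
  r2: data parity 0, sent rp 0 → ok
Recompute each column's even parity and compare to cp:
  c0: data parity 0, sent cp 0 → ok
  c1: data parity 0, sent cp 0 → ok
  c2: data parity 1, sent cp 0 → mismatch
Exactly one row (r0) and one column (c2) fail → the flipped bit is at their intersection.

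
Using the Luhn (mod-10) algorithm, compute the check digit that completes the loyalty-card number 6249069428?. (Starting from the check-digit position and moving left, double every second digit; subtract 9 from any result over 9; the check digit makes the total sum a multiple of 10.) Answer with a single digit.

8

Partial digits right→left: 8 2 4 9 6 0 9 4 2 6
Double every second digit counting from the check-digit position (so the 1st, 3rd, 5th, ... of the partial from the right).
  doubled (with −9 where >9): 7 8 3 9 4 → sum 31
  kept as-is: 2 9 0 4 6 → sum 21
Total = 31 + 21 = 52.
Check digit = (10 − (52 mod 10)) mod 10 = 8.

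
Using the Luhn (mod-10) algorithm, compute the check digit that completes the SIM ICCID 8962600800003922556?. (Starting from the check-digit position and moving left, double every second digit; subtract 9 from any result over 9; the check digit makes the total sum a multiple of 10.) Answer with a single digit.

8

Partial digits right→left: 6 5 5 2 2 9 3 0 0 0 0 8 0 0 6 2 6 9 8
Double every second digit counting from the check-digit position (so the 1st, 3rd, 5th, ... of the partial from the right).
  doubled (with −9 where >9): 3 1 4 6 0 0 0 3 3 7 → sum 27
  kept as-is: 5 2 9 0 0 8 0 2 9 → sum 35
Total = 27 + 35 = 62.
Check digit = (10 − (62 mod 10)) mod 10 = 8.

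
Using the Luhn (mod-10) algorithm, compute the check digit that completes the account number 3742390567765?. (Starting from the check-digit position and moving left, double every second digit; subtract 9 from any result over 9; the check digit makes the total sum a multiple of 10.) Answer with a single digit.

Partial digits right→left: 5 6 7 7 6 5 0 9 3 2 4 7 3
Double every second digit counting from the check-digit position (so the 1st, 3rd, 5th, ... of the partial from the right).
  doubled (with −9 where >9): 1 5 3 0 6 8 6 → sum 29
  kept as-is: 6 7 5 9 2 7 → sum 36
Total = 29 + 36 = 65.
Check digit = (10 − (65 mod 10)) mod 10 = 5.

5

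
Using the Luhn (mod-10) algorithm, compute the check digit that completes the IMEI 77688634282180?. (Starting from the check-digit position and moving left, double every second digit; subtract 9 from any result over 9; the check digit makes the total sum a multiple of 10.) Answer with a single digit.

2

Partial digits right→left: 0 8 1 2 8 2 4 3 6 8 8 6 7 7
Double every second digit counting from the check-digit position (so the 1st, 3rd, 5th, ... of the partial from the right).
  doubled (with −9 where >9): 0 2 7 8 3 7 5 → sum 32
  kept as-is: 8 2 2 3 8 6 7 → sum 36
Total = 32 + 36 = 68.
Check digit = (10 − (68 mod 10)) mod 10 = 2.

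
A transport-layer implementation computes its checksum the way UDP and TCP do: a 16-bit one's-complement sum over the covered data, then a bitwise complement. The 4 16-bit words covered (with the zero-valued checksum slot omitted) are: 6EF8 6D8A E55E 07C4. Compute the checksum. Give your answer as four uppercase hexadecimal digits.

365A

One's-complement addition (fold any carry out of bit 15 back into bit 0):
  0x6EF8 + 0x6D8A = 0x0DC82
  0xDC82 + 0xE55E = 0x1C1E0 → wrap carry → 0xC1E1
  0xC1E1 + 0x07C4 = 0x0C9A5
One's-complement sum = 0xC9A5.
Checksum = ~0xC9A5 & 0xFFFF = 0x365A.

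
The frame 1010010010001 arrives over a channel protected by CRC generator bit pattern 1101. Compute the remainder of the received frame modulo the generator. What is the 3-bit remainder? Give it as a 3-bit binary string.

Modulo-2 division of 1010010010001 by 1101:
  pos 0: 1010 XOR 1101 = 0111
  pos 1: 1110 XOR 1101 = 0011
  pos 3: 1110 XOR 1101 = 0011
  pos 5: 1101 XOR 1101 = 0000
Remainder = 001 (nonzero — an error is detected).

001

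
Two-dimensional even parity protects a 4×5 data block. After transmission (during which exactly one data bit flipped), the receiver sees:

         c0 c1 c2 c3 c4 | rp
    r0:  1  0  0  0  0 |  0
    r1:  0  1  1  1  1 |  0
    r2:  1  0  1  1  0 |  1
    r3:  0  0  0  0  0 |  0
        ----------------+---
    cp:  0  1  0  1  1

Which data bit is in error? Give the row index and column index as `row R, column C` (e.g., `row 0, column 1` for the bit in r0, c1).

row 0, column 3

Recompute each row's even parity and compare to rp:
  r0: data parity 1, sent rp 0 → mismatch
  r1: data parity 0, sent rp 0 → ok
  r2: data parity 1, sent rp 1 → ok
  r3: data parity 0, sent rp 0 → ok
Recompute each column's even parity and compare to cp:
  c0: data parity 0, sent cp 0 → ok
  c1: data parity 1, sent cp 1 → ok
  c2: data parity 0, sent cp 0 → ok
  c3: data parity 0, sent cp 1 → mismatch
  c4: data parity 1, sent cp 1 → ok
Exactly one row (r0) and one column (c3) fail → the flipped bit is at their intersection.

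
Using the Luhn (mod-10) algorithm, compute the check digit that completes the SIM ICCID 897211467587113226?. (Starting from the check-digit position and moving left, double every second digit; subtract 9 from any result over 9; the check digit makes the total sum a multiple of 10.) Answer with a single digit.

Partial digits right→left: 6 2 2 3 1 1 7 8 5 7 6 4 1 1 2 7 9 8
Double every second digit counting from the check-digit position (so the 1st, 3rd, 5th, ... of the partial from the right).
  doubled (with −9 where >9): 3 4 2 5 1 3 2 4 9 → sum 33
  kept as-is: 2 3 1 8 7 4 1 7 8 → sum 41
Total = 33 + 41 = 74.
Check digit = (10 − (74 mod 10)) mod 10 = 6.

6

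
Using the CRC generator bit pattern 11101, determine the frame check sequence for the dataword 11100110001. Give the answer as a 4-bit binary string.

Append 4 zeros: 111001100010000. Divide by 11101 (XOR where the leading bit is 1):
  pos 0: 11100 XOR 11101 = 00001
  pos 4: 11100 XOR 11101 = 00001
  pos 8: 10100 XOR 11101 = 01001
  pos 9: 10010 XOR 11101 = 01111
  pos 10: 11110 XOR 11101 = 00011
Remainder (last 4 bits) = 0011. This is the CRC / FCS.

0011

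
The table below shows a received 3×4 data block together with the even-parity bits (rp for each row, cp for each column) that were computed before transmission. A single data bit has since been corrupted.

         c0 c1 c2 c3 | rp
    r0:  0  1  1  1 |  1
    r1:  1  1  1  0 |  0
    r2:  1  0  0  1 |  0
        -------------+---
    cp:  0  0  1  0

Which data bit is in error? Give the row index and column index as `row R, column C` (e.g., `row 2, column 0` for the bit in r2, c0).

row 1, column 2

Recompute each row's even parity and compare to rp:
  r0: data parity 1, sent rp 1 → ok
  r1: data parity 1, sent rp 0 → mismatch
  r2: data parity 0, sent rp 0 → ok
Recompute each column's even parity and compare to cp:
  c0: data parity 0, sent cp 0 → ok
  c1: data parity 0, sent cp 0 → ok
  c2: data parity 0, sent cp 1 → mismatch
  c3: data parity 0, sent cp 0 → ok
Exactly one row (r1) and one column (c2) fail → the flipped bit is at their intersection.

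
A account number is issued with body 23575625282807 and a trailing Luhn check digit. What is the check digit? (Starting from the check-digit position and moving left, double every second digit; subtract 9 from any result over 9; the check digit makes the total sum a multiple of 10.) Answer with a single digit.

Partial digits right→left: 7 0 8 2 8 2 5 2 6 5 7 5 3 2
Double every second digit counting from the check-digit position (so the 1st, 3rd, 5th, ... of the partial from the right).
  doubled (with −9 where >9): 5 7 7 1 3 5 6 → sum 34
  kept as-is: 0 2 2 2 5 5 2 → sum 18
Total = 34 + 18 = 52.
Check digit = (10 − (52 mod 10)) mod 10 = 8.

8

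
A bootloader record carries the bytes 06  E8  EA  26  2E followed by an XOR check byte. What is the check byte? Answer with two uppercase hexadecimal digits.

XOR the bytes together:
  start with 0x06
  0x06 ⊕ 0xE8 = 0xEE
  0xEE ⊕ 0xEA = 0x04
  0x04 ⊕ 0x26 = 0x22
  0x22 ⊕ 0x2E = 0x0C

0C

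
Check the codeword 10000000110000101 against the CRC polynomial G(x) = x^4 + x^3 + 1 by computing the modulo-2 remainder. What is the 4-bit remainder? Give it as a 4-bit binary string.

Modulo-2 division of 10000000110000101 by 11001:
  pos 0: 10000 XOR 11001 = 01001
  pos 1: 10010 XOR 11001 = 01011
  pos 2: 10110 XOR 11001 = 01111
  pos 3: 11110 XOR 11001 = 00111
  pos 5: 11111 XOR 11001 = 00110
  pos 7: 11000 XOR 11001 = 00001
  pos 11: 10010 XOR 11001 = 01011
  pos 12: 10111 XOR 11001 = 01110
Remainder = 1110 (nonzero — an error is detected).

1110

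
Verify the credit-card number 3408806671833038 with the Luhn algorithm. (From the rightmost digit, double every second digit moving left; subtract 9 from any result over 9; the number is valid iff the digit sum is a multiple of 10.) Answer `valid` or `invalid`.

From the right, keep odd positions and double even positions (subtract 9 from any doubled value over 9):
  doubled (positions 2,4,...): 6 6 7 5 3 7 0 6 → sum 40
  kept (positions 1,3,...): 8 0 3 1 6 0 8 4 → sum 30
Total = 70.
70 mod 10 = 0, so the number is valid.

valid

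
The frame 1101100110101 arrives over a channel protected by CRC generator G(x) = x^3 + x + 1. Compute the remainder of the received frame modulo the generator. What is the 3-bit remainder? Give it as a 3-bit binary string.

Modulo-2 division of 1101100110101 by 1011:
  pos 0: 1101 XOR 1011 = 0110
  pos 1: 1101 XOR 1011 = 0110
  pos 2: 1100 XOR 1011 = 0111
  pos 3: 1110 XOR 1011 = 0101
  pos 4: 1011 XOR 1011 = 0000
  pos 8: 1010 XOR 1011 = 0001
Remainder = 011 (nonzero — an error is detected).

011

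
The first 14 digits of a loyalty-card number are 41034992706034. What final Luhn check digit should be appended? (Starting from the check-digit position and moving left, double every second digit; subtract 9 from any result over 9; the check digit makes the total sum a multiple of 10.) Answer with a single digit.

Partial digits right→left: 4 3 0 6 0 7 2 9 9 4 3 0 1 4
Double every second digit counting from the check-digit position (so the 1st, 3rd, 5th, ... of the partial from the right).
  doubled (with −9 where >9): 8 0 0 4 9 6 2 → sum 29
  kept as-is: 3 6 7 9 4 0 4 → sum 33
Total = 29 + 33 = 62.
Check digit = (10 − (62 mod 10)) mod 10 = 8.

8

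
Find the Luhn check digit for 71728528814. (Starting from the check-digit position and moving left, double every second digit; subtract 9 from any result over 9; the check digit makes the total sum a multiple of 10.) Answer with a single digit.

7

Partial digits right→left: 4 1 8 8 2 5 8 2 7 1 7
Double every second digit counting from the check-digit position (so the 1st, 3rd, 5th, ... of the partial from the right).
  doubled (with −9 where >9): 8 7 4 7 5 5 → sum 36
  kept as-is: 1 8 5 2 1 → sum 17
Total = 36 + 17 = 53.
Check digit = (10 − (53 mod 10)) mod 10 = 7.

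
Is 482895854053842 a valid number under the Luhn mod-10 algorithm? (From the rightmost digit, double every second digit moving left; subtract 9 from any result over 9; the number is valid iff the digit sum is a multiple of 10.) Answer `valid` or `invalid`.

From the right, keep odd positions and double even positions (subtract 9 from any doubled value over 9):
  doubled (positions 2,4,...): 8 6 0 1 1 7 7 → sum 30
  kept (positions 1,3,...): 2 8 5 4 8 9 2 4 → sum 42
Total = 72.
72 mod 10 = 2, so the number is invalid.

invalid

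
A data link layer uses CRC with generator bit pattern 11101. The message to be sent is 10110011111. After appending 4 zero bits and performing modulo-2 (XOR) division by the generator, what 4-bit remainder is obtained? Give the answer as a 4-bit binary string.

1100

Append 4 zeros: 101100111110000. Divide by 11101 (XOR where the leading bit is 1):
  pos 0: 10110 XOR 11101 = 01011
  pos 1: 10110 XOR 11101 = 01011
  pos 2: 10111 XOR 11101 = 01010
  pos 3: 10101 XOR 11101 = 01000
  pos 4: 10001 XOR 11101 = 01100
  pos 5: 11001 XOR 11101 = 00100
  pos 7: 10010 XOR 11101 = 01111
  pos 8: 11110 XOR 11101 = 00011
Remainder (last 4 bits) = 1100. This is the CRC / FCS.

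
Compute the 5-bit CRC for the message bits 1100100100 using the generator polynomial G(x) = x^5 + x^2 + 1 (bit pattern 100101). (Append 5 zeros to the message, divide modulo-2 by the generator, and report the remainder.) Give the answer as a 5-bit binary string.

00100

Append 5 zeros: 110010010000000. Divide by 100101 (XOR where the leading bit is 1):
  pos 0: 110010 XOR 100101 = 010111
  pos 1: 101110 XOR 100101 = 001011
  pos 3: 101110 XOR 100101 = 001011
  pos 5: 101100 XOR 100101 = 001001
  pos 7: 100100 XOR 100101 = 000001
Remainder (last 5 bits) = 00100. This is the CRC / FCS.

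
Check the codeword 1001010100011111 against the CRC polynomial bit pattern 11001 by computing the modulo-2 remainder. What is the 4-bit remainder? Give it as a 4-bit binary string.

Modulo-2 division of 1001010100011111 by 11001:
  pos 0: 10010 XOR 11001 = 01011
  pos 1: 10111 XOR 11001 = 01110
  pos 2: 11100 XOR 11001 = 00101
  pos 4: 10110 XOR 11001 = 01111
  pos 5: 11110 XOR 11001 = 00111
  pos 7: 11101 XOR 11001 = 00100
  pos 9: 10011 XOR 11001 = 01010
  pos 10: 10101 XOR 11001 = 01100
  pos 11: 11001 XOR 11001 = 00000
Remainder = 0000 (zero — the frame passes the CRC check).

0000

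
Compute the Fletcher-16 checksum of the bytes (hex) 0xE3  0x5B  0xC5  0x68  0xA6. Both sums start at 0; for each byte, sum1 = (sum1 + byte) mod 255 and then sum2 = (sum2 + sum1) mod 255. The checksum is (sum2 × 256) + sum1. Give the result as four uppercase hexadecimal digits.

Running sums (mod 255):
  after byte 0 (0xE3): sum1=227, sum2=227
  after byte 1 (0x5B): sum1=63, sum2=35
  after byte 2 (0xC5): sum1=5, sum2=40
  after byte 3 (0x68): sum1=109, sum2=149
  after byte 4 (0xA6): sum1=20, sum2=169
Checksum = sum2·256 + sum1 = 169·256 + 20 = 43284 = 0xA914.

A914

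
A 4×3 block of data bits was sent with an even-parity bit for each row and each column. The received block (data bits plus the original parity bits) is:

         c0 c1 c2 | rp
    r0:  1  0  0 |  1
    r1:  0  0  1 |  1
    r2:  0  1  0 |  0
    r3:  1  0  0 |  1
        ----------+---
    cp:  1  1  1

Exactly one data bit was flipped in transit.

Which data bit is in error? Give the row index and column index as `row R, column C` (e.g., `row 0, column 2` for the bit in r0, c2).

Recompute each row's even parity and compare to rp:
  r0: data parity 1, sent rp 1 → ok
  r1: data parity 1, sent rp 1 → ok
  r2: data parity 1, sent rp 0 → mismatch
  r3: data parity 1, sent rp 1 → ok
Recompute each column's even parity and compare to cp:
  c0: data parity 0, sent cp 1 → mismatch
  c1: data parity 1, sent cp 1 → ok
  c2: data parity 1, sent cp 1 → ok
Exactly one row (r2) and one column (c0) fail → the flipped bit is at their intersection.

row 2, column 0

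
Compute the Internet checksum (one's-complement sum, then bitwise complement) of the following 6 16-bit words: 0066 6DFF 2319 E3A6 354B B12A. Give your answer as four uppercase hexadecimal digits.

A464

One's-complement addition (fold any carry out of bit 15 back into bit 0):
  0x0066 + 0x6DFF = 0x06E65
  0x6E65 + 0x2319 = 0x0917E
  0x917E + 0xE3A6 = 0x17524 → wrap carry → 0x7525
  0x7525 + 0x354B = 0x0AA70
  0xAA70 + 0xB12A = 0x15B9A → wrap carry → 0x5B9B
One's-complement sum = 0x5B9B.
Checksum = ~0x5B9B & 0xFFFF = 0xA464.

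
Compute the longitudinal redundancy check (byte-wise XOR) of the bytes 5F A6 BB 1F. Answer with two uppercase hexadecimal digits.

5D

XOR the bytes together:
  start with 0x5F
  0x5F ⊕ 0xA6 = 0xF9
  0xF9 ⊕ 0xBB = 0x42
  0x42 ⊕ 0x1F = 0x5D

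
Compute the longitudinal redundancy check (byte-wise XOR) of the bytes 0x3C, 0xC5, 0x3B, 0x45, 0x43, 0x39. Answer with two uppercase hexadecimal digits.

XOR the bytes together:
  start with 0x3C
  0x3C ⊕ 0xC5 = 0xF9
  0xF9 ⊕ 0x3B = 0xC2
  0xC2 ⊕ 0x45 = 0x87
  0x87 ⊕ 0x43 = 0xC4
  0xC4 ⊕ 0x39 = 0xFD

FD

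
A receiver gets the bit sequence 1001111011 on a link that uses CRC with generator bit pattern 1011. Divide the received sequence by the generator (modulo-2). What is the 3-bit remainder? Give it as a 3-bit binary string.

000

Modulo-2 division of 1001111011 by 1011:
  pos 0: 1001 XOR 1011 = 0010
  pos 2: 1011 XOR 1011 = 0000
  pos 6: 1011 XOR 1011 = 0000
Remainder = 000 (zero — the frame passes the CRC check).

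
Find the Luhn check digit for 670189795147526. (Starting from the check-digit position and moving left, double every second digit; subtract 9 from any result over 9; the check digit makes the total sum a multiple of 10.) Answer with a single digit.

Partial digits right→left: 6 2 5 7 4 1 5 9 7 9 8 1 0 7 6
Double every second digit counting from the check-digit position (so the 1st, 3rd, 5th, ... of the partial from the right).
  doubled (with −9 where >9): 3 1 8 1 5 7 0 3 → sum 28
  kept as-is: 2 7 1 9 9 1 7 → sum 36
Total = 28 + 36 = 64.
Check digit = (10 − (64 mod 10)) mod 10 = 6.

6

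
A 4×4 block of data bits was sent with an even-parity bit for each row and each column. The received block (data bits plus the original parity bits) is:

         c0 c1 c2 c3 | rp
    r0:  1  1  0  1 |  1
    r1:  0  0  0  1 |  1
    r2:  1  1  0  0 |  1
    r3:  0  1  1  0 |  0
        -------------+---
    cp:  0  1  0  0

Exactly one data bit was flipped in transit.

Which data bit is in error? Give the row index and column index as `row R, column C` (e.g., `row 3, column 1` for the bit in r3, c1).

row 2, column 2

Recompute each row's even parity and compare to rp:
  r0: data parity 1, sent rp 1 → ok
  r1: data parity 1, sent rp 1 → ok
  r2: data parity 0, sent rp 1 → mismatch
  r3: data parity 0, sent rp 0 → ok
Recompute each column's even parity and compare to cp:
  c0: data parity 0, sent cp 0 → ok
  c1: data parity 1, sent cp 1 → ok
  c2: data parity 1, sent cp 0 → mismatch
  c3: data parity 0, sent cp 0 → ok
Exactly one row (r2) and one column (c2) fail → the flipped bit is at their intersection.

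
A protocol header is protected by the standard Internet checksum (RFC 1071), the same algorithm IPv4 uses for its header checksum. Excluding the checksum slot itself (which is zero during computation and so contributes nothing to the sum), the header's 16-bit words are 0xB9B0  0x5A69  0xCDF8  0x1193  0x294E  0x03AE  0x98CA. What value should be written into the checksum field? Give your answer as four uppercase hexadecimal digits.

One's-complement addition (fold any carry out of bit 15 back into bit 0):
  0xB9B0 + 0x5A69 = 0x11419 → wrap carry → 0x141A
  0x141A + 0xCDF8 = 0x0E212
  0xE212 + 0x1193 = 0x0F3A5
  0xF3A5 + 0x294E = 0x11CF3 → wrap carry → 0x1CF4
  0x1CF4 + 0x03AE = 0x020A2
  0x20A2 + 0x98CA = 0x0B96C
One's-complement sum = 0xB96C.
Checksum = ~0xB96C & 0xFFFF = 0x4693.

4693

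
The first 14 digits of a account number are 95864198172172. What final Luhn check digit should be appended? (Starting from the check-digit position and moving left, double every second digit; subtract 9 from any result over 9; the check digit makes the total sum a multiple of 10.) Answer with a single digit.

Partial digits right→left: 2 7 1 2 7 1 8 9 1 4 6 8 5 9
Double every second digit counting from the check-digit position (so the 1st, 3rd, 5th, ... of the partial from the right).
  doubled (with −9 where >9): 4 2 5 7 2 3 1 → sum 24
  kept as-is: 7 2 1 9 4 8 9 → sum 40
Total = 24 + 40 = 64.
Check digit = (10 − (64 mod 10)) mod 10 = 6.

6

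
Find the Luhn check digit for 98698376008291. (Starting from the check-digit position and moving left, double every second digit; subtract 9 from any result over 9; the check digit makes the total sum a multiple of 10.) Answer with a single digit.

2

Partial digits right→left: 1 9 2 8 0 0 6 7 3 8 9 6 8 9
Double every second digit counting from the check-digit position (so the 1st, 3rd, 5th, ... of the partial from the right).
  doubled (with −9 where >9): 2 4 0 3 6 9 7 → sum 31
  kept as-is: 9 8 0 7 8 6 9 → sum 47
Total = 31 + 47 = 78.
Check digit = (10 − (78 mod 10)) mod 10 = 2.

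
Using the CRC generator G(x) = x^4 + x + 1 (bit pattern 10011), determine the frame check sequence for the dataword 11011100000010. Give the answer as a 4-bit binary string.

Append 4 zeros: 110111000000100000. Divide by 10011 (XOR where the leading bit is 1):
  pos 0: 11011 XOR 10011 = 01000
  pos 1: 10001 XOR 10011 = 00010
  pos 4: 10000 XOR 10011 = 00011
  pos 7: 11000 XOR 10011 = 01011
  pos 8: 10111 XOR 10011 = 00100
  pos 10: 10000 XOR 10011 = 00011
  pos 13: 11000 XOR 10011 = 01011
Remainder (last 4 bits) = 1011. This is the CRC / FCS.

1011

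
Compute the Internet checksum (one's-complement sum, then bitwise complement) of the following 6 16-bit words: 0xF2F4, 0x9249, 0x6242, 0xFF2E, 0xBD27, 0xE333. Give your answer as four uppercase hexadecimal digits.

78F4

One's-complement addition (fold any carry out of bit 15 back into bit 0):
  0xF2F4 + 0x9249 = 0x1853D → wrap carry → 0x853E
  0x853E + 0x6242 = 0x0E780
  0xE780 + 0xFF2E = 0x1E6AE → wrap carry → 0xE6AF
  0xE6AF + 0xBD27 = 0x1A3D6 → wrap carry → 0xA3D7
  0xA3D7 + 0xE333 = 0x1870A → wrap carry → 0x870B
One's-complement sum = 0x870B.
Checksum = ~0x870B & 0xFFFF = 0x78F4.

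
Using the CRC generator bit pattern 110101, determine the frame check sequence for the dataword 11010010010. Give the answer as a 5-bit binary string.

Append 5 zeros: 1101001001000000. Divide by 110101 (XOR where the leading bit is 1):
  pos 0: 110100 XOR 110101 = 000001
  pos 5: 110010 XOR 110101 = 000111
  pos 8: 111000 XOR 110101 = 001101
  pos 10: 110100 XOR 110101 = 000001
Remainder (last 5 bits) = 00001. This is the CRC / FCS.

00001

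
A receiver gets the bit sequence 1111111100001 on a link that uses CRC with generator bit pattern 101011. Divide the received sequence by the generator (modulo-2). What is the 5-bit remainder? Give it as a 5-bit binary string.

01101

Modulo-2 division of 1111111100001 by 101011:
  pos 0: 111111 XOR 101011 = 010100
  pos 1: 101001 XOR 101011 = 000010
  pos 5: 101000 XOR 101011 = 000011
Remainder = 01101 (nonzero — an error is detected).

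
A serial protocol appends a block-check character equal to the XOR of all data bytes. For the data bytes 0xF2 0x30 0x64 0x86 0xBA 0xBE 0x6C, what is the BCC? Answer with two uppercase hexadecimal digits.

XOR the bytes together:
  start with 0xF2
  0xF2 ⊕ 0x30 = 0xC2
  0xC2 ⊕ 0x64 = 0xA6
  0xA6 ⊕ 0x86 = 0x20
  0x20 ⊕ 0xBA = 0x9A
  0x9A ⊕ 0xBE = 0x24
  0x24 ⊕ 0x6C = 0x48

48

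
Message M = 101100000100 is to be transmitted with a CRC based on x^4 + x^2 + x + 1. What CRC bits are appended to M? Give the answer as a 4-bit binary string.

Append 4 zeros: 1011000001000000. Divide by 10111 (XOR where the leading bit is 1):
  pos 0: 10110 XOR 10111 = 00001
  pos 4: 10000 XOR 10111 = 00111
  pos 6: 11110 XOR 10111 = 01001
  pos 7: 10010 XOR 10111 = 00101
  pos 9: 10100 XOR 10111 = 00011
Remainder (last 4 bits) = 1100. This is the CRC / FCS.

1100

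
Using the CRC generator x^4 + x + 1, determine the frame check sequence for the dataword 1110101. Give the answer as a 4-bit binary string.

Append 4 zeros: 11101010000. Divide by 10011 (XOR where the leading bit is 1):
  pos 0: 11101 XOR 10011 = 01110
  pos 1: 11100 XOR 10011 = 01111
  pos 2: 11111 XOR 10011 = 01100
  pos 3: 11000 XOR 10011 = 01011
  pos 4: 10110 XOR 10011 = 00101
  pos 6: 10100 XOR 10011 = 00111
Remainder (last 4 bits) = 0111. This is the CRC / FCS.

0111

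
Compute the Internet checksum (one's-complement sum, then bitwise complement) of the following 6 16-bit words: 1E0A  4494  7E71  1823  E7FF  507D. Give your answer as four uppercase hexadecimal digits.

One's-complement addition (fold any carry out of bit 15 back into bit 0):
  0x1E0A + 0x4494 = 0x0629E
  0x629E + 0x7E71 = 0x0E10F
  0xE10F + 0x1823 = 0x0F932
  0xF932 + 0xE7FF = 0x1E131 → wrap carry → 0xE132
  0xE132 + 0x507D = 0x131AF → wrap carry → 0x31B0
One's-complement sum = 0x31B0.
Checksum = ~0x31B0 & 0xFFFF = 0xCE4F.

CE4F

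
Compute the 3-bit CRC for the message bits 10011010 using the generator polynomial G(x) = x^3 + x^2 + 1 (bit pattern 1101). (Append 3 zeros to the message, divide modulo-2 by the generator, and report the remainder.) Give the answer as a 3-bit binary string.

Append 3 zeros: 10011010000. Divide by 1101 (XOR where the leading bit is 1):
  pos 0: 1001 XOR 1101 = 0100
  pos 1: 1001 XOR 1101 = 0100
  pos 2: 1000 XOR 1101 = 0101
  pos 3: 1011 XOR 1101 = 0110
  pos 4: 1100 XOR 1101 = 0001
  pos 7: 1000 XOR 1101 = 0101
Remainder (last 3 bits) = 101. This is the CRC / FCS.

101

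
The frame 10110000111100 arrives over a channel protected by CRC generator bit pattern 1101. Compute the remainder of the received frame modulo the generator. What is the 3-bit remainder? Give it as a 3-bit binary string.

Modulo-2 division of 10110000111100 by 1101:
  pos 0: 1011 XOR 1101 = 0110
  pos 1: 1100 XOR 1101 = 0001
  pos 4: 1000 XOR 1101 = 0101
  pos 5: 1011 XOR 1101 = 0110
  pos 6: 1101 XOR 1101 = 0000
  pos 10: 1100 XOR 1101 = 0001
Remainder = 001 (nonzero — an error is detected).

001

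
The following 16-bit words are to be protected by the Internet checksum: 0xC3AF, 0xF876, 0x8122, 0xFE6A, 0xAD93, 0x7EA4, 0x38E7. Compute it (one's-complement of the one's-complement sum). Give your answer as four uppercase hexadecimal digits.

One's-complement addition (fold any carry out of bit 15 back into bit 0):
  0xC3AF + 0xF876 = 0x1BC25 → wrap carry → 0xBC26
  0xBC26 + 0x8122 = 0x13D48 → wrap carry → 0x3D49
  0x3D49 + 0xFE6A = 0x13BB3 → wrap carry → 0x3BB4
  0x3BB4 + 0xAD93 = 0x0E947
  0xE947 + 0x7EA4 = 0x167EB → wrap carry → 0x67EC
  0x67EC + 0x38E7 = 0x0A0D3
One's-complement sum = 0xA0D3.
Checksum = ~0xA0D3 & 0xFFFF = 0x5F2C.

5F2C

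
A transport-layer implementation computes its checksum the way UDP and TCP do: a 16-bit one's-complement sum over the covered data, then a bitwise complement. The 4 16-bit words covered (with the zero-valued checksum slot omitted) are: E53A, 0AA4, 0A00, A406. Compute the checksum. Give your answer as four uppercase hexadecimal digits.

One's-complement addition (fold any carry out of bit 15 back into bit 0):
  0xE53A + 0x0AA4 = 0x0EFDE
  0xEFDE + 0x0A00 = 0x0F9DE
  0xF9DE + 0xA406 = 0x19DE4 → wrap carry → 0x9DE5
One's-complement sum = 0x9DE5.
Checksum = ~0x9DE5 & 0xFFFF = 0x621A.

621A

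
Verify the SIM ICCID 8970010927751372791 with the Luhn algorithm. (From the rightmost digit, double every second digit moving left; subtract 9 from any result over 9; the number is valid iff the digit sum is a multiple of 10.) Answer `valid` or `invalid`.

invalid

From the right, keep odd positions and double even positions (subtract 9 from any doubled value over 9):
  doubled (positions 2,4,...): 9 4 6 1 5 9 2 0 9 → sum 45
  kept (positions 1,3,...): 1 7 7 1 7 2 0 0 7 8 → sum 40
Total = 85.
85 mod 10 = 5, so the number is invalid.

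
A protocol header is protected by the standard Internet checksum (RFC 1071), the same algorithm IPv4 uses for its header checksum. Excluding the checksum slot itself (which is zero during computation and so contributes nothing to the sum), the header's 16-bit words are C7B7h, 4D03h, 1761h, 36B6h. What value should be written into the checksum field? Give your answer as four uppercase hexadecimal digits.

9D2D

One's-complement addition (fold any carry out of bit 15 back into bit 0):
  0xC7B7 + 0x4D03 = 0x114BA → wrap carry → 0x14BB
  0x14BB + 0x1761 = 0x02C1C
  0x2C1C + 0x36B6 = 0x062D2
One's-complement sum = 0x62D2.
Checksum = ~0x62D2 & 0xFFFF = 0x9D2D.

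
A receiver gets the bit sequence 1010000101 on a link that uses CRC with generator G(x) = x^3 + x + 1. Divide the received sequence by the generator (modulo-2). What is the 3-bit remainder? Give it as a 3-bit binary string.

000

Modulo-2 division of 1010000101 by 1011:
  pos 0: 1010 XOR 1011 = 0001
  pos 3: 1000 XOR 1011 = 0011
  pos 5: 1110 XOR 1011 = 0101
  pos 6: 1011 XOR 1011 = 0000
Remainder = 000 (zero — the frame passes the CRC check).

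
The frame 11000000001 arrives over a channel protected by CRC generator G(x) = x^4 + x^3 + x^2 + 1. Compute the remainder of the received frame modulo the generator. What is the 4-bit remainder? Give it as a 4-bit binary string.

1101

Modulo-2 division of 11000000001 by 11101:
  pos 0: 11000 XOR 11101 = 00101
  pos 2: 10100 XOR 11101 = 01001
  pos 3: 10010 XOR 11101 = 01111
  pos 4: 11110 XOR 11101 = 00011
Remainder = 1101 (nonzero — an error is detected).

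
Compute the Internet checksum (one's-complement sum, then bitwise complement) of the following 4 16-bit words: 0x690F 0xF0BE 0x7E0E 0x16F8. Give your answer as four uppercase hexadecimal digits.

One's-complement addition (fold any carry out of bit 15 back into bit 0):
  0x690F + 0xF0BE = 0x159CD → wrap carry → 0x59CE
  0x59CE + 0x7E0E = 0x0D7DC
  0xD7DC + 0x16F8 = 0x0EED4
One's-complement sum = 0xEED4.
Checksum = ~0xEED4 & 0xFFFF = 0x112B.

112B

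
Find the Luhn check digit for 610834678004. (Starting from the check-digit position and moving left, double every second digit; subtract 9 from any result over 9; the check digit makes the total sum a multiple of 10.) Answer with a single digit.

7

Partial digits right→left: 4 0 0 8 7 6 4 3 8 0 1 6
Double every second digit counting from the check-digit position (so the 1st, 3rd, 5th, ... of the partial from the right).
  doubled (with −9 where >9): 8 0 5 8 7 2 → sum 30
  kept as-is: 0 8 6 3 0 6 → sum 23
Total = 30 + 23 = 53.
Check digit = (10 − (53 mod 10)) mod 10 = 7.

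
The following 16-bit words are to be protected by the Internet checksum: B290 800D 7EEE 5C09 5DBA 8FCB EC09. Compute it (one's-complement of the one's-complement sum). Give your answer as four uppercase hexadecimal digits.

One's-complement addition (fold any carry out of bit 15 back into bit 0):
  0xB290 + 0x800D = 0x1329D → wrap carry → 0x329E
  0x329E + 0x7EEE = 0x0B18C
  0xB18C + 0x5C09 = 0x10D95 → wrap carry → 0x0D96
  0x0D96 + 0x5DBA = 0x06B50
  0x6B50 + 0x8FCB = 0x0FB1B
  0xFB1B + 0xEC09 = 0x1E724 → wrap carry → 0xE725
One's-complement sum = 0xE725.
Checksum = ~0xE725 & 0xFFFF = 0x18DA.

18DA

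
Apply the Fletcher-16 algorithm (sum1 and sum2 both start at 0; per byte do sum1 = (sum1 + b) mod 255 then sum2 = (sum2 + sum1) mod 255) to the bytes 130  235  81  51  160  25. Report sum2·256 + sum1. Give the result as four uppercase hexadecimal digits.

Running sums (mod 255):
  after byte 0 (130): sum1=130, sum2=130
  after byte 1 (235): sum1=110, sum2=240
  after byte 2 (81): sum1=191, sum2=176
  after byte 3 (51): sum1=242, sum2=163
  after byte 4 (160): sum1=147, sum2=55
  after byte 5 (25): sum1=172, sum2=227
Checksum = sum2·256 + sum1 = 227·256 + 172 = 58284 = 0xE3AC.

E3AC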